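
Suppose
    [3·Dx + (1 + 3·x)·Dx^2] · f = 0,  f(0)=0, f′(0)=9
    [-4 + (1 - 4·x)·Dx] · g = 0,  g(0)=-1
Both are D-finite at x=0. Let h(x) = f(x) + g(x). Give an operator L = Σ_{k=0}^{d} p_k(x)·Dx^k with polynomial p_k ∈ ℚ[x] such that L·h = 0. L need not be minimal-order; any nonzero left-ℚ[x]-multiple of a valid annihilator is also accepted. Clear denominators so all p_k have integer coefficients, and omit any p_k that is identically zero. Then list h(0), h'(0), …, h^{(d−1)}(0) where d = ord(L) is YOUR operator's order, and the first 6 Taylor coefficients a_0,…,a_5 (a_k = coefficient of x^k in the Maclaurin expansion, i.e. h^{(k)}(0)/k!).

L = (-432 - 288·x)·Dx + (-78 - 720·x - 576·x^2)·Dx^2 + (11 + x - 144·x^2 - 144·x^3)·Dx^3  (order 3).
h: a_k = -1, 5, -59/2, -37, -1267/4, -4391/5, …
ICs: h(0) = -1, h′(0) = 5, h′′(0) = -59.

f: a_k = 0, 9, -27/2, 27, -243/4, 729/5, …
g: a_k = -1, -4, -16, -64, -256, -1024, …
h₀=f+g: left-lcm gives L₀, ord ≤ 3.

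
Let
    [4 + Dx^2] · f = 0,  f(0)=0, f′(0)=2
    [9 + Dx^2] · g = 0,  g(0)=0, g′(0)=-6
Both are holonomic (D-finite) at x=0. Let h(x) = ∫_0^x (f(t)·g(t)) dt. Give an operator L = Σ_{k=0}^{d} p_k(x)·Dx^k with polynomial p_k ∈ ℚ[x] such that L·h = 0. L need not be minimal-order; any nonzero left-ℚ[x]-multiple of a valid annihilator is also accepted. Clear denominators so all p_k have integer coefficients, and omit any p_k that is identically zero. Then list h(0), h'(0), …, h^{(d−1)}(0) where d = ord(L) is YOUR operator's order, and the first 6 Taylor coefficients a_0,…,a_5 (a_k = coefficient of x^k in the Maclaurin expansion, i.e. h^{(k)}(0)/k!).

L = 25·Dx + 26·Dx^3 + Dx^5  (order 5).
h: a_k = 0, 0, 0, -4, 0, 26/5, …
ICs: h(0) = 0, h′(0) = 0, h′′(0) = 0, h′′′(0) = -24, h′′′′(0) = 0.

f: a_k = 0, 2, 0, -4/3, 0, 4/15, …
g: a_k = 0, -6, 0, 9, 0, -81/20, …
h₀=f·g: eliminate ⇒ L₀, order ≤ 2·2.
h=∫h₀ ⇒ L = L₀·Dx.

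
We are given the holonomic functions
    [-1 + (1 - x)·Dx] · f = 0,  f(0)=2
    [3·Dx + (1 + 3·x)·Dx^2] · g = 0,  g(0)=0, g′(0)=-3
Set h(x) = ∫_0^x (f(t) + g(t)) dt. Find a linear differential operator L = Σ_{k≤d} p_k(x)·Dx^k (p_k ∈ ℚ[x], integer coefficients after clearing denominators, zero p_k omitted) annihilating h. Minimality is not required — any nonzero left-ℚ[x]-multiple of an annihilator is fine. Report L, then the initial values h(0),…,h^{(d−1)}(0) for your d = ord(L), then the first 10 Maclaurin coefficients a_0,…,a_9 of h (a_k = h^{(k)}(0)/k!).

f: a_k = 2, 2, 2, 2, 2, 2, 2, 2, 2, 2, …
g: a_k = 0, -3, 9/2, -9, 81/4, -243/5, 243/2, -2187/7, 6561/8, -2187, …
L₀ := lclm(L_f,L_g); ord L₀ ≤ 1+2.
h=∫₀ˣh₀: take L = L₀·Dx.
L = (54 + 18·x)·Dx^2 + (-12 + 72·x + 36·x^2)·Dx^3 + (-5 - 13·x + 9·x^2 + 9·x^3)·Dx^4  (order 4).
h: a_k = 0, 2, -1/2, 13/6, -7/4, 89/20, -233/30, 247/14, -2173/56, 6577/72, …
ICs: h(0) = 0, h′(0) = 2, h′′(0) = -1, h′′′(0) = 13.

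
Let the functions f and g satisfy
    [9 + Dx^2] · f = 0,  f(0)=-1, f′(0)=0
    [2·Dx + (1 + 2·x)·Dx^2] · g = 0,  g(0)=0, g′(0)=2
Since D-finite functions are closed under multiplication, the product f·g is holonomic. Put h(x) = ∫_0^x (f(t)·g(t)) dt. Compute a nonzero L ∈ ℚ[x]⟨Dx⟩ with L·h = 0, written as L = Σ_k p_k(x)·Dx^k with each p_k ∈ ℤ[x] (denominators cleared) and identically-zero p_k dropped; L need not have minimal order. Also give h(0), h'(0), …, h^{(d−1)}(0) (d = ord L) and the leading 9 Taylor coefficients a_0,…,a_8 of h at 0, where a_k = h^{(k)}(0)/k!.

f: a_k = -1, 0, 9/2, 0, -27/8, 0, 81/80, 0, -729/4480, …
g: a_k = 0, 2, -2, 8/3, -4, 32/5, -32/3, 128/7, -32, …
h₀=f·g: eliminate ⇒ L₀, order ≤ 2·2.
Integrate: L := L₀·Dx.
L = (63 + 1053·x + 3969·x^2 + 5832·x^3 + 2916·x^4)·Dx + (63 + 450·x + 972·x^2 + 648·x^3)·Dx^2 + (25 + 270·x + 918·x^2 + 1296·x^3 + 648·x^4)·Dx^3 + (7 + 50·x + 108·x^2 + 72·x^3)·Dx^4 + (2 + 17·x + 53·x^2 + 72·x^3 + 36·x^4)·Dx^5  (order 5).
h: a_k = 0, 0, -1, 2/3, 19/12, -1, -23/120, -1/12, 991/2240, …
ICs: h(0) = 0, h′(0) = 0, h′′(0) = -2, h′′′(0) = 4, h′′′′(0) = 38.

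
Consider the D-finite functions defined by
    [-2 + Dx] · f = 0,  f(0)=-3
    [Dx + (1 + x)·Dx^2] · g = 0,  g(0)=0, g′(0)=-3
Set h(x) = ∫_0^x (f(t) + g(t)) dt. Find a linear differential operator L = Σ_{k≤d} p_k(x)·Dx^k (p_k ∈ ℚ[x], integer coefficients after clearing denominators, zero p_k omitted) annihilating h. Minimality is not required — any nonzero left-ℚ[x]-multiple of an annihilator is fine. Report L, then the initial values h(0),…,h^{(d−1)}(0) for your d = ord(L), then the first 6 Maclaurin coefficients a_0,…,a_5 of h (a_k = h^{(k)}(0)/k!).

L = (-8 - 4·x)·Dx^2 + (-2 - 8·x - 4·x^2)·Dx^3 + (3 + 5·x + 2·x^2)·Dx^4  (order 4).
h: a_k = 0, -3, -9/2, -3/2, -5/4, -1/4, …
ICs: h(0) = 0, h′(0) = -3, h′′(0) = -9, h′′′(0) = -9.

f: a_k = -3, -6, -6, -4, -2, -4/5, …
g: a_k = 0, -3, 3/2, -1, 3/4, -3/5, …
Sum ⇒ L₀ = lclm(L_f,L_g) in ℚ(x)⟨Dx⟩.
∫: right-multiply L₀ by Dx.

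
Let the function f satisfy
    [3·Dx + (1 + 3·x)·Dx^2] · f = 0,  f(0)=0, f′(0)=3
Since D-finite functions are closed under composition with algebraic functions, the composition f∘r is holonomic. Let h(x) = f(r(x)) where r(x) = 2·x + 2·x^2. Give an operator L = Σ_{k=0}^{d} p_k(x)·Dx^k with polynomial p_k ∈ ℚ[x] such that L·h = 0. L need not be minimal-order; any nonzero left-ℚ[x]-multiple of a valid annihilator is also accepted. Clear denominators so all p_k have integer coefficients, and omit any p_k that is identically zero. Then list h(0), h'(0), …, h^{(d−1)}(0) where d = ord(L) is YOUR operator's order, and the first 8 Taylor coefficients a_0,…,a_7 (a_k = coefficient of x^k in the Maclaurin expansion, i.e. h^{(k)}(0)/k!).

f: a_k = 0, 3, -9/2, 9, -81/4, 243/5, -243/2, 2187/7, …
Substitute x→r, Dx→(1/r')Dx; clear ⇒ L₀.
L = (4 + 12·x + 12·x^2)·Dx + (1 + 8·x + 18·x^2 + 12·x^3)·Dx^2  (order 2).
h: a_k = 0, 6, -12, 36, -126, 2376/5, -1872, 53136/7, …
ICs: h(0) = 0, h′(0) = 6.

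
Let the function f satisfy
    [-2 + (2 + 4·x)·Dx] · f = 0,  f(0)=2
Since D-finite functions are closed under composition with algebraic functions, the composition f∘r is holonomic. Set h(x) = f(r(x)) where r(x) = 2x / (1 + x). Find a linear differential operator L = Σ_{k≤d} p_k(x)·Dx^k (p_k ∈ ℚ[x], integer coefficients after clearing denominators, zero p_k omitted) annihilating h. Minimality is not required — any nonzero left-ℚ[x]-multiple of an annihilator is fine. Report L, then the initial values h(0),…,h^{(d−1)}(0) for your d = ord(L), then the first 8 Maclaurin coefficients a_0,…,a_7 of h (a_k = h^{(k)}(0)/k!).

f: a_k = 2, 2, -1, 1, -5/4, 7/4, -21/8, 33/8, …
Substitute x→r, Dx→(1/r')Dx; clear ⇒ L₀.
L = -2 + (1 + 6·x + 5·x^2)·Dx  (order 1).
h: a_k = 2, 4, -8, 20, -60, 204, -752, 2924, …
ICs: h(0) = 2.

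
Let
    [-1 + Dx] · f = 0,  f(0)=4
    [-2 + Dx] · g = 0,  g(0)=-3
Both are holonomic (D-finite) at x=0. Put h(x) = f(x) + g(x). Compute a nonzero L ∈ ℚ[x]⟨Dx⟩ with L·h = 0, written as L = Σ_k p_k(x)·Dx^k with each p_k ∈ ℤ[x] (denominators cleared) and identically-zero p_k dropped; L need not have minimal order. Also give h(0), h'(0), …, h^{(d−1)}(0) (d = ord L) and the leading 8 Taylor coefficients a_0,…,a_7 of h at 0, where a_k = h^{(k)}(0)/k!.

f: a_k = 4, 4, 2, 2/3, 1/6, 1/30, 1/180, 1/1260, …
g: a_k = -3, -6, -6, -4, -2, -4/5, -4/15, -8/105, …
Sum ⇒ L₀ = lclm(L_f,L_g) in ℚ(x)⟨Dx⟩.
L = 2 - 3·Dx + Dx^2  (order 2).
h: a_k = 1, -2, -4, -10/3, -11/6, -23/30, -47/180, -19/252, …
ICs: h(0) = 1, h′(0) = -2.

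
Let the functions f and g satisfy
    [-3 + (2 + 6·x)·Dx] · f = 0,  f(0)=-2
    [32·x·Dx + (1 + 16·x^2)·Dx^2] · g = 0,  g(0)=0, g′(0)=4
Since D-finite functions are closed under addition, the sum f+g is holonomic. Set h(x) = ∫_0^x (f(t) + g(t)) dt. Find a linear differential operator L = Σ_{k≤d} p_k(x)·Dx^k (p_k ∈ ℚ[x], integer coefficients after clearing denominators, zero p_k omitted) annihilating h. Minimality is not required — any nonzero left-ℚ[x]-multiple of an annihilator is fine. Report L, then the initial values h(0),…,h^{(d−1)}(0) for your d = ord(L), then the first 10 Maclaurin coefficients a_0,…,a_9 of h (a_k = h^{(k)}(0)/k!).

f: a_k = -2, -3, 9/4, -27/8, 405/64, -1701/128, 15309/512, -72171/1024, 2814669/16384, -14073345/32768, …
g: a_k = 0, 4, 0, -64/3, 0, 1024/5, 0, -16384/7, 0, 262144/9, …
Sum ⇒ L₀ = lclm(L_f,L_g) in ℚ(x)⟨Dx⟩.
Integrate: L := L₀·Dx.
L = (-192 - 1440·x + 9216·x^2 + 13824·x^3)·Dx^2 + (-155 - 768·x + 4128·x^2 + 36864·x^3 + 48384·x^4)·Dx^3 + (-6 + 110·x + 576·x^2 + 2624·x^3 + 10752·x^4 + 13824·x^5)·Dx^4  (order 4).
h: a_k = 0, -2, 1/2, 3/4, -593/96, 81/64, 122567/3840, 2187/512, -17282413/57344, 312741/16384, …
ICs: h(0) = 0, h′(0) = -2, h′′(0) = 1, h′′′(0) = 9/2.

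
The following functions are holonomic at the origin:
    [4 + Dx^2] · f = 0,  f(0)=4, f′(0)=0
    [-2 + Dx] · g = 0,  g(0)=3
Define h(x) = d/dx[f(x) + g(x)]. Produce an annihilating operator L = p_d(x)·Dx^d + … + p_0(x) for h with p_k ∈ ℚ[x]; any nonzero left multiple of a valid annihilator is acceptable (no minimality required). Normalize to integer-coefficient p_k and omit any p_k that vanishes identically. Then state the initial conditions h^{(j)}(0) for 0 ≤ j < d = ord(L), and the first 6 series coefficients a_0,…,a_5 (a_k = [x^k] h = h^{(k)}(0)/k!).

L = 8 - 4·Dx + 2·Dx^2 - Dx^3  (order 3).
h: a_k = 6, -4, 12, 56/3, 4, -8/15, …
ICs: h(0) = 6, h′(0) = -4, h′′(0) = 24.

f: a_k = 4, 0, -8, 0, 8/3, 0, …
g: a_k = 3, 6, 6, 4, 2, 4/5, …
f+g: L₀ = lclm(L_f,L_g), ord ≤ 2+1.
h=h₀': d/dx-closure on L₀ ⇒ L.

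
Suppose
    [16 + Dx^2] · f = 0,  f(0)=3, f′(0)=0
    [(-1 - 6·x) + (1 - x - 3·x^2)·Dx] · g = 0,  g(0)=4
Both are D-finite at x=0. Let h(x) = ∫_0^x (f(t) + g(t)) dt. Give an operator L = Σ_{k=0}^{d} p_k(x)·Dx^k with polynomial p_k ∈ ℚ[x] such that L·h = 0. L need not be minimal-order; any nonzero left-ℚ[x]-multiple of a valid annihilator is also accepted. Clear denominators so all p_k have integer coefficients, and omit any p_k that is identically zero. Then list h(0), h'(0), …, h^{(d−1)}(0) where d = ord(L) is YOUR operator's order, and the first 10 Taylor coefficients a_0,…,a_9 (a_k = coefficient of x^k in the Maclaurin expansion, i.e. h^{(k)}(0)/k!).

f: a_k = 3, 0, -24, 0, 32, 0, -256/15, 0, 512/105, 0, …
g: a_k = 4, 4, 16, 28, 76, 160, 388, 868, 2032, 4636, …
L₀ := lclm(L_f,L_g); ord L₀ ≤ 2+1.
h=∫₀ˣh₀: take L = L₀·Dx.
L = (-464 - 2816·x - 416·x^2 - 2112·x^3 - 5760·x^4 - 6912·x^5)·Dx + (192 - 304·x - 672·x^2 + 1312·x^3 + 1008·x^4 - 3456·x^5 - 3456·x^6)·Dx^2 + (-29 - 176·x - 26·x^2 - 132·x^3 - 360·x^4 - 432·x^5)·Dx^3 + (12 - 19·x - 42·x^2 + 82·x^3 + 63·x^4 - 216·x^5 - 216·x^6)·Dx^4  (order 4).
h: a_k = 0, 7, 2, -8/3, 7, 108/5, 80/3, 5564/105, 217/2, 213872/945, …
ICs: h(0) = 0, h′(0) = 7, h′′(0) = 4, h′′′(0) = -16.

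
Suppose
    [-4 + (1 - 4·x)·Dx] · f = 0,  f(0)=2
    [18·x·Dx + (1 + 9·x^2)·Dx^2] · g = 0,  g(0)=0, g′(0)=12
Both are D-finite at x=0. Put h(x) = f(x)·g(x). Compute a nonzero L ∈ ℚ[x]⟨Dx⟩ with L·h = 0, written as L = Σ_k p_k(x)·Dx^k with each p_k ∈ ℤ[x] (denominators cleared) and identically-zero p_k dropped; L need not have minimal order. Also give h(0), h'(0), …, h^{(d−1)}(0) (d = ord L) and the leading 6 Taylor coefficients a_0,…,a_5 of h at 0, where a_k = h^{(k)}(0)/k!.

L = 72·x + (8 - 18·x + 144·x^2)·Dx + (-1 + 4·x - 9·x^2 + 36·x^3)·Dx^2  (order 2).
h: a_k = 0, 24, 96, 312, 1248, 26904/5, …
ICs: h(0) = 0, h′(0) = 24.

f: a_k = 2, 8, 32, 128, 512, 2048, …
g: a_k = 0, 12, 0, -36, 0, 972/5, …
Sym-product of L_f,L_g gives L₀ (≤ ord 2).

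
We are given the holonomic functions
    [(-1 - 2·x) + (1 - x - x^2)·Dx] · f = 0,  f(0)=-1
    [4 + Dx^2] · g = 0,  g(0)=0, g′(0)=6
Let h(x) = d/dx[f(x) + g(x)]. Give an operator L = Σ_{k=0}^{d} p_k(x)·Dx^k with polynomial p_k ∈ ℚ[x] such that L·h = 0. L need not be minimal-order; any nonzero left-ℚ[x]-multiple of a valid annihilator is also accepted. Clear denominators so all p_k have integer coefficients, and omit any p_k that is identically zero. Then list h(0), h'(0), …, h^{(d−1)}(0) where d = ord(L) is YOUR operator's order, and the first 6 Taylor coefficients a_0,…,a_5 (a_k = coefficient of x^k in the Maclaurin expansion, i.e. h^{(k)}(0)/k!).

L = (272 + 704·x + 880·x^2 + 400·x^3 + 320·x^4 + 144·x^5 + 48·x^6) + (-44 - 52·x + 108·x^2 + 80·x^3 + 40·x^4 + 72·x^5 + 56·x^6 + 16·x^7)·Dx + (68 + 176·x + 220·x^2 + 100·x^3 + 80·x^4 + 36·x^5 + 12·x^6)·Dx^2 + (-11 - 13·x + 27·x^2 + 20·x^3 + 10·x^4 + 18·x^5 + 14·x^6 + 4·x^7)·Dx^3  (order 3).
h: a_k = 5, -4, -21, -20, -36, -78, …
ICs: h(0) = 5, h′(0) = -4, h′′(0) = -42.

f: a_k = -1, -1, -2, -3, -5, -8, …
g: a_k = 0, 6, 0, -4, 0, 4/5, …
Weyl lclm of L_f,L_g ⇒ L₀ (ord ≤ 3).
h₀' ⇒ L via d/dx closure of L₀.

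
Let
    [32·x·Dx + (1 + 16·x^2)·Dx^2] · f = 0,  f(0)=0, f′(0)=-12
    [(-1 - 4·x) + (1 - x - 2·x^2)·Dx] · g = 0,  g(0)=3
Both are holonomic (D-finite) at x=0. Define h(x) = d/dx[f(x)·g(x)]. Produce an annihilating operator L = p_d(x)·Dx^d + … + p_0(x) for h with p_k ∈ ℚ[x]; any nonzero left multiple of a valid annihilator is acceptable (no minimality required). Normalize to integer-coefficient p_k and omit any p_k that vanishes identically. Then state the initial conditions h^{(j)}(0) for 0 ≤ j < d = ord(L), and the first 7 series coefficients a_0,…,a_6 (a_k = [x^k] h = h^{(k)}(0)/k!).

L = (-36 + 2880·x^2 + 6144·x^3 + 18432·x^4) + (11 + 60·x - 144·x^2 - 64·x^3 + 6144·x^4 + 12288·x^5)·Dx + (-1 - 7·x - 54·x^2 - 48·x^3 - 512·x^4 + 1024·x^5 + 1536·x^6)·Dx^2  (order 2).
h: a_k = -36, -72, 252, 48, -8316, -49176/5, 563484/5, …
ICs: h(0) = -36, h′(0) = -72.

f: a_k = 0, -12, 0, 64, 0, -3072/5, 0, …
g: a_k = 3, 3, 9, 15, 33, 63, 129, …
Sym-product of L_f,L_g gives L₀ (≤ ord 2).
Derive L from L₀ (diff closure).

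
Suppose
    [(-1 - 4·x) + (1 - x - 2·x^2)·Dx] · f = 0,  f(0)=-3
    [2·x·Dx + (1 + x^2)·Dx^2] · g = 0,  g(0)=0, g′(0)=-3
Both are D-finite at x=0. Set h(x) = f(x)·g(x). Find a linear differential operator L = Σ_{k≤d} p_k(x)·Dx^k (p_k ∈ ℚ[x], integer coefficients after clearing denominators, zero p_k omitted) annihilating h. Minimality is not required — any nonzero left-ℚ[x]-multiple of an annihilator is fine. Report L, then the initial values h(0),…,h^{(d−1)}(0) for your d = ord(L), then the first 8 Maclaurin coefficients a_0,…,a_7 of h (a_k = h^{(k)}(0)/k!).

L = (4 + 2·x + 12·x^2) + (2 + 6·x + 4·x^2 + 12·x^3)·Dx + (-1 + x + x^2 + x^3 + 2·x^4)·Dx^2  (order 2).
h: a_k = 0, 9, 9, 24, 42, 459/5, 879/5, 12534/35, …
ICs: h(0) = 0, h′(0) = 9.

f: a_k = -3, -3, -9, -15, -33, -63, -129, -255, …
g: a_k = 0, -3, 0, 1, 0, -3/5, 0, 3/7, …
h₀=f·g: eliminate ⇒ L₀, order ≤ 1·2.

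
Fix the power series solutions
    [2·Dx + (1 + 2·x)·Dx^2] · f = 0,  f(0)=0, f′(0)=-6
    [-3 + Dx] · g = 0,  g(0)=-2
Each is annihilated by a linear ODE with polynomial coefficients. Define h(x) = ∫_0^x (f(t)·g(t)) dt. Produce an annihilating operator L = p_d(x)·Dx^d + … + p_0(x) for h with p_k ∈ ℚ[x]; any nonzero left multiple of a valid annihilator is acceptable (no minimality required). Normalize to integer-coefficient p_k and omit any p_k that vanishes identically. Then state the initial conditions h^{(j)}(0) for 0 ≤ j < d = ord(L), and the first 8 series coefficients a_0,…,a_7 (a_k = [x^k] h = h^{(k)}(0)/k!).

f: a_k = 0, -6, 6, -8, 12, -96/5, 32, -384/7, …
g: a_k = -2, -6, -9, -9, -27/4, -81/20, -81/40, -243/280, …
L₀ := L_f ⊗_s L_g (sym. prod.), ord ≤ 2.
Integrate: L := L₀·Dx.
L = (3 + 18·x)·Dx + (-4 - 12·x)·Dx^2 + (1 + 2·x)·Dx^3  (order 3).
h: a_k = 0, 0, 6, 8, 17/2, 24/5, 83/20, -1/7, …
ICs: h(0) = 0, h′(0) = 0, h′′(0) = 12.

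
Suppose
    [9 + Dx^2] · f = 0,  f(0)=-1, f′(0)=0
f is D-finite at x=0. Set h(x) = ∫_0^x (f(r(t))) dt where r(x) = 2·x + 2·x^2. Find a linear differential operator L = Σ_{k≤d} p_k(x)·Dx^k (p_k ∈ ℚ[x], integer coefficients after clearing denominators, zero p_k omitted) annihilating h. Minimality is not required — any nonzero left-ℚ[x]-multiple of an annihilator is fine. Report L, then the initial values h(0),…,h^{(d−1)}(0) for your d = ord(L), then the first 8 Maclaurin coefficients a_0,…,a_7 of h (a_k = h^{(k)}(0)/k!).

f: a_k = -1, 0, 9/2, 0, -27/8, 0, 81/80, 0, …
Substitute x→r, Dx→(1/r')Dx; clear ⇒ L₀.
Integrate: L := L₀·Dx.
L = (36 + 216·x + 432·x^2 + 288·x^3)·Dx - 2·Dx^2 + (1 + 2·x)·Dx^3  (order 3).
h: a_k = 0, -1, 0, 6, 9, -36/5, -36, -1296/35, …
ICs: h(0) = 0, h′(0) = -1, h′′(0) = 0.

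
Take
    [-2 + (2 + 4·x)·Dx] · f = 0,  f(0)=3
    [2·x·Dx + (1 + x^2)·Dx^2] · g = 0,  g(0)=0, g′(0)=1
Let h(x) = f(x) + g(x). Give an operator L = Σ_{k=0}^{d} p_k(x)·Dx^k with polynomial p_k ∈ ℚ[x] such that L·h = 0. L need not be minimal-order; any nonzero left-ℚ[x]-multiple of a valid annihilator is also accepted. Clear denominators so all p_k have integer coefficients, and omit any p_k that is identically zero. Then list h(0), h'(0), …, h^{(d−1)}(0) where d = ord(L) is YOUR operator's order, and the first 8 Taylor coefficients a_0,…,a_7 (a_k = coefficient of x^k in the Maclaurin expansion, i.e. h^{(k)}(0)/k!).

f: a_k = 3, 3, -3/2, 3/2, -15/8, 21/8, -63/16, 99/16, …
g: a_k = 0, 1, 0, -1/3, 0, 1/5, 0, -1/7, …
f+g: L₀ = lclm(L_f,L_g), ord ≤ 1+2.
L = (-2 - 10·x + 6·x^2 + 6·x^3)·Dx + (-5 - 8·x - 8·x^2 + 24·x^3 + 21·x^4)·Dx^2 + (-1 + 6·x^2 + 6·x^3 + 7·x^4 + 6·x^5)·Dx^3  (order 3).
h: a_k = 3, 4, -3/2, 7/6, -15/8, 113/40, -63/16, 677/112, …
ICs: h(0) = 3, h′(0) = 4, h′′(0) = -3.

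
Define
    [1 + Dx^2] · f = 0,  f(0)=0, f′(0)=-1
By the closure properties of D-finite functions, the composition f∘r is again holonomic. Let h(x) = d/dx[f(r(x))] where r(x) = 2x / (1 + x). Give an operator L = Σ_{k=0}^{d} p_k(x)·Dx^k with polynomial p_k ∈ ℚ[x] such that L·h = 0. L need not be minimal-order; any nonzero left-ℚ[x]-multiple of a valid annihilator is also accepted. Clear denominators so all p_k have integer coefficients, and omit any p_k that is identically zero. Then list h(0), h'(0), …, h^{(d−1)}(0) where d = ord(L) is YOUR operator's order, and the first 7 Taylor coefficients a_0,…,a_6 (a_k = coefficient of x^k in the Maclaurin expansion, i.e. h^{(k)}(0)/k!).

f: a_k = 0, -1, 0, 1/6, 0, -1/120, 0, …
Change of var in L_f (x↦r) gives L₀.
h=h₀': d/dx-closure on L₀ ⇒ L.
L = (10 + 12·x + 6·x^2) + (6 + 18·x + 18·x^2 + 6·x^3)·Dx + (1 + 4·x + 6·x^2 + 4·x^3 + x^4)·Dx^2  (order 2).
h: a_k = -2, 4, -2, -8, 86/3, -60, 4418/45, …
ICs: h(0) = -2, h′(0) = 4.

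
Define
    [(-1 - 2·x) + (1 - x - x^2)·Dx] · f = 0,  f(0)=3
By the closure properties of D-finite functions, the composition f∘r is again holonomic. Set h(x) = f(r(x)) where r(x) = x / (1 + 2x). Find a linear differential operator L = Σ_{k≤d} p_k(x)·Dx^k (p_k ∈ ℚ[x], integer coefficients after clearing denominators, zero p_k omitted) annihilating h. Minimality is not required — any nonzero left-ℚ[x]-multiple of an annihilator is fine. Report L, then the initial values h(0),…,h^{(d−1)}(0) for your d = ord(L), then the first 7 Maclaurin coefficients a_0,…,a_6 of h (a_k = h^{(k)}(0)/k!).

L = (-1 - 4·x) + (1 + 5·x + 7·x^2 + 2·x^3)·Dx  (order 1).
h: a_k = 3, 3, 0, -3, 9, -24, 63, …
ICs: h(0) = 3.

f: a_k = 3, 3, 6, 9, 15, 24, 39, …
L₀ from L_f via x↦r, Dx↦r'^{-1}Dx.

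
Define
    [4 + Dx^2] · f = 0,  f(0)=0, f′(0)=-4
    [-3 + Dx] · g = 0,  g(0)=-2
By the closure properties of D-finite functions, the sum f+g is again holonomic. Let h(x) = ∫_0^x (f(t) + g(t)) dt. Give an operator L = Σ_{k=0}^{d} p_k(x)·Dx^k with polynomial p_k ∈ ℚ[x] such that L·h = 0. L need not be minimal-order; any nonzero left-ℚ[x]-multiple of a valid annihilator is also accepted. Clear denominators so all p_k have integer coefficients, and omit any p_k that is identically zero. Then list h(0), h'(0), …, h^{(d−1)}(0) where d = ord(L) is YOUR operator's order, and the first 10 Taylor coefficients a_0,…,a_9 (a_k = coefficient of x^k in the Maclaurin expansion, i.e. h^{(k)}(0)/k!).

f: a_k = 0, -4, 0, 8/3, 0, -8/15, 0, 16/315, 0, -8/2835, …
g: a_k = -2, -6, -9, -9, -27/4, -81/20, -81/40, -243/280, -729/2240, -243/2240, …
Weyl lclm of L_f,L_g ⇒ L₀ (ord ≤ 3).
∫: right-multiply L₀ by Dx.
L = -12·Dx + 4·Dx^2 - 3·Dx^3 + Dx^4  (order 4).
h: a_k = 0, -2, -5, -3, -19/12, -27/20, -55/72, -81/280, -2059/20160, -81/2240, …
ICs: h(0) = 0, h′(0) = -2, h′′(0) = -10, h′′′(0) = -18.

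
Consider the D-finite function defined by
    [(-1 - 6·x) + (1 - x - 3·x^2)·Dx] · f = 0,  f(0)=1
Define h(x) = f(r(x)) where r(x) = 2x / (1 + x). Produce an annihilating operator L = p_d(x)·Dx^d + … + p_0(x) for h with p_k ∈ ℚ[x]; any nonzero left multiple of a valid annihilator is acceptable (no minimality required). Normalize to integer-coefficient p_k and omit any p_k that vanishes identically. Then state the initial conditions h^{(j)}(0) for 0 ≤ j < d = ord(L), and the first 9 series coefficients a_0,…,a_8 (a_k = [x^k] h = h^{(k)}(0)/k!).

L = (2 + 26·x) + (-1 - x + 13·x^2 + 13·x^3)·Dx  (order 1).
h: a_k = 1, 2, 14, 26, 182, 338, 2366, 4394, 30758, …
ICs: h(0) = 1.

f: a_k = 1, 1, 4, 7, 19, 40, 97, 217, 508, …
f∘r: x↦r, Dx↦Dx/r' in L_f ⇒ L₀.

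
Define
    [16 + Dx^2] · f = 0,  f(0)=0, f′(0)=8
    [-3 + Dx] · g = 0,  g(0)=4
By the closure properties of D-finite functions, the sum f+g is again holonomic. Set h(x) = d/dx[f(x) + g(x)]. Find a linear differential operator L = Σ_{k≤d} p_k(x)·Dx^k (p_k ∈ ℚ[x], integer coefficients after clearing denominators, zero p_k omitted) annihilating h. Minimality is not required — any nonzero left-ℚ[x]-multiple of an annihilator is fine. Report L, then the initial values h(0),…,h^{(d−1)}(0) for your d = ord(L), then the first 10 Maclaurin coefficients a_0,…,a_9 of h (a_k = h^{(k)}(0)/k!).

f: a_k = 0, 8, 0, -64/3, 0, 256/15, 0, -2048/315, 0, 4096/2835, …
g: a_k = 4, 12, 18, 18, 27/2, 81/10, 81/20, 243/140, 729/1120, 243/1120, …
Sum ⇒ L₀ = lclm(L_f,L_g) in ℚ(x)⟨Dx⟩.
Differentiate: ansatz ord ≤ ord L₀ ⇒ L.
L = 48 - 16·Dx + 3·Dx^2 - Dx^3  (order 3).
h: a_k = 20, 36, -10, 54, 755/6, 243/10, -1201/36, 729/140, 30151/2016, 729/1120, …
ICs: h(0) = 20, h′(0) = 36, h′′(0) = -20.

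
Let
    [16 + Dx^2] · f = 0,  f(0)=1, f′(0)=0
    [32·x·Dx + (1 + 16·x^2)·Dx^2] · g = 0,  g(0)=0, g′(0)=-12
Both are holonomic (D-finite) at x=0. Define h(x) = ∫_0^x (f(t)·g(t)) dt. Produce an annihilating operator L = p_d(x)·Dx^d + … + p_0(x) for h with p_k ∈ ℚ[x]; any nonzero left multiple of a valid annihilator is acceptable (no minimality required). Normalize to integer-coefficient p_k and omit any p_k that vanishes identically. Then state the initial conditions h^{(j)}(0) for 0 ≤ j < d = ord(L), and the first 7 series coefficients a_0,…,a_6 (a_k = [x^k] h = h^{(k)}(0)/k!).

L = (1280 + 53248·x^2 + 360448·x^4 + 2097152·x^6 + 8388608·x^8)·Dx + (1536·x + 40960·x^3 + 393216·x^5 + 2097152·x^7)·Dx^2 + (96 + 4096·x^2 + 36864·x^4 + 262144·x^6 + 1048576·x^8)·Dx^3 + (96·x + 2560·x^3 + 24576·x^5 + 131072·x^7)·Dx^4 + (1 + 48·x^2 + 896·x^4 + 8192·x^6 + 32768·x^8)·Dx^5  (order 5).
h: a_k = 0, 0, -6, 0, 40, 0, -3136/15, …
ICs: h(0) = 0, h′(0) = 0, h′′(0) = -12, h′′′(0) = 0, h′′′′(0) = 960.

f: a_k = 1, 0, -8, 0, 32/3, 0, -256/45, …
g: a_k = 0, -12, 0, 64, 0, -3072/5, 0, …
L₀ := L_f ⊗_s L_g (sym. prod.), ord ≤ 4.
h=∫h₀ ⇒ L = L₀·Dx.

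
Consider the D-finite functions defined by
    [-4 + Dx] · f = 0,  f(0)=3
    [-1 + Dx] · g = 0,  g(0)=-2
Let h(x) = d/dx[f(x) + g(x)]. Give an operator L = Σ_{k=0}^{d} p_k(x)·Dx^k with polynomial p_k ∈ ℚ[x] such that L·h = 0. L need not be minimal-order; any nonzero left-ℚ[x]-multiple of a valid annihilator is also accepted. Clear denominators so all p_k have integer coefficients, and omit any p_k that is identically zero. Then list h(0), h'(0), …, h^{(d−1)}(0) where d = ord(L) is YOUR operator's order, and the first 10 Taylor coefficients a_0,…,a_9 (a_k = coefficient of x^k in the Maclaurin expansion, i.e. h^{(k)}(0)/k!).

f: a_k = 3, 12, 24, 32, 32, 128/5, 256/15, 1024/105, 512/105, 2048/945, …
g: a_k = -2, -2, -1, -1/3, -1/12, -1/60, -1/360, -1/2520, -1/20160, -1/181440, …
f+g: L₀ = lclm(L_f,L_g), ord ≤ 1+1.
h=h₀': d/dx-closure on L₀ ⇒ L.
L = 4 - 5·Dx + Dx^2  (order 2).
h: a_k = 10, 46, 95, 383/3, 1535/12, 6143/60, 4915/72, 98303/2520, 78643/4032, 1572863/181440, …
ICs: h(0) = 10, h′(0) = 46.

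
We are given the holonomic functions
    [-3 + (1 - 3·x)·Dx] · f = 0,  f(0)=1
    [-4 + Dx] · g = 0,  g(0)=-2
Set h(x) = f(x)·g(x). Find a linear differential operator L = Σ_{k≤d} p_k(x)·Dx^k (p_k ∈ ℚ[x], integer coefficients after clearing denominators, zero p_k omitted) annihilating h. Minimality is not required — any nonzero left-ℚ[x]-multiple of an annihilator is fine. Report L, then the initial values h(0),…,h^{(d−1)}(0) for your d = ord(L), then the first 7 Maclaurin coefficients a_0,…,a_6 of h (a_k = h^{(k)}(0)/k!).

f: a_k = 1, 3, 9, 27, 81, 243, 729, …
g: a_k = -2, -8, -16, -64/3, -64/3, -256/15, -512/45, …
Product ⇒ symmetric product L₀, ord ≤ 1.
L = (7 - 12·x) + (-1 + 3·x)·Dx  (order 1).
h: a_k = -2, -14, -58, -586/3, -1822/3, -27586/15, -248786/45, …
ICs: h(0) = -2.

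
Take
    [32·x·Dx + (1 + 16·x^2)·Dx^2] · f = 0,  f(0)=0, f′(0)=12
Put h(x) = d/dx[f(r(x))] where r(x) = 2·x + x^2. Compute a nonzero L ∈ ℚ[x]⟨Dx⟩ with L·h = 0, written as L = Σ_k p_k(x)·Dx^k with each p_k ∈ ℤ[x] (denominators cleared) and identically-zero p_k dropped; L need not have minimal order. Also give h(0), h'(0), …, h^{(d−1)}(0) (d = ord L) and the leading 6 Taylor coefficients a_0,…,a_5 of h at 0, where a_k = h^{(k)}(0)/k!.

f: a_k = 0, 12, 0, -64, 0, 3072/5, …
Substitute x→r, Dx→(1/r')Dx; clear ⇒ L₀.
Differentiate: ansatz ord ≤ ord L₀ ⇒ L.
L = (-1 + 128·x + 256·x^2 + 192·x^3 + 48·x^4) + (1 + x + 64·x^2 + 128·x^3 + 80·x^4 + 16·x^5)·Dx  (order 1).
h: a_k = 24, 24, -1536, -3072, 96384, 294528, …
ICs: h(0) = 24.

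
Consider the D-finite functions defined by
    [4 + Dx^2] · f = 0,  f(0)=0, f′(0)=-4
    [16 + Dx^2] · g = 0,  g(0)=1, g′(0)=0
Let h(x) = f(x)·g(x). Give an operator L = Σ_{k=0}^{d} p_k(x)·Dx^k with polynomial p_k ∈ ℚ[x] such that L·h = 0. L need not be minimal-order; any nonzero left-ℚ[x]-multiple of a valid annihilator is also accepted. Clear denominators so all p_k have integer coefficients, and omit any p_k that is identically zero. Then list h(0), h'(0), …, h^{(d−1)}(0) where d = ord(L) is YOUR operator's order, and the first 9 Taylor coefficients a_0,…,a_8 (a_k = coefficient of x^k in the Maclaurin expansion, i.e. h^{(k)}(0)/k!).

L = 144 + 40·Dx^2 + Dx^4  (order 4).
h: a_k = 0, -4, 0, 104/3, 0, -968/15, 0, 17488/315, 0, …
ICs: h(0) = 0, h′(0) = -4, h′′(0) = 0, h′′′(0) = 208.

f: a_k = 0, -4, 0, 8/3, 0, -8/15, 0, 16/315, 0, …
g: a_k = 1, 0, -8, 0, 32/3, 0, -256/45, 0, 512/315, …
h₀=f·g: eliminate ⇒ L₀, order ≤ 2·2.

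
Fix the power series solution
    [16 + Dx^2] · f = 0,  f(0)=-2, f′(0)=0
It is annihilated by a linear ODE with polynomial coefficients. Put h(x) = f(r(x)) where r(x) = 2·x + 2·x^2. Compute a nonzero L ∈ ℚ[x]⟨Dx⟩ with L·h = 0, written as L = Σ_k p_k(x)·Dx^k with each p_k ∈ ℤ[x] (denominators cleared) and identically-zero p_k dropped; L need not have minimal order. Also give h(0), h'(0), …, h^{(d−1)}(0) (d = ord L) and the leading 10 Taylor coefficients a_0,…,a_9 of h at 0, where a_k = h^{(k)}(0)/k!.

f: a_k = -2, 0, 16, 0, -64/3, 0, 512/45, 0, -1024/315, 0, …
h₀=f(r): pull back L_f along r ⇒ L₀.
L = (64 + 384·x + 768·x^2 + 512·x^3) - 2·Dx + (1 + 2·x)·Dx^2  (order 2).
h: a_k = -2, 0, 64, 128, -832/3, -4096/3, -59392/45, 45056/15, 3070976/315, 2490368/315, …
ICs: h(0) = -2, h′(0) = 0.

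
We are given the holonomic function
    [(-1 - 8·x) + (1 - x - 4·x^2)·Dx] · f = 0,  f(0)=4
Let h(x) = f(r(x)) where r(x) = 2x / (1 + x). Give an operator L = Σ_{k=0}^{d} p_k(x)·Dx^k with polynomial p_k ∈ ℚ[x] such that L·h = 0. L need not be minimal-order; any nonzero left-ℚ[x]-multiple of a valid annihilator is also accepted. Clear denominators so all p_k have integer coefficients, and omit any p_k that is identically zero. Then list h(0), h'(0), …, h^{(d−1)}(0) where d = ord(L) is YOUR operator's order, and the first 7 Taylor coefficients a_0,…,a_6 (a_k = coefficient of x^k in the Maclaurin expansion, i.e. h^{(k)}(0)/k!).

f: a_k = 4, 4, 20, 36, 116, 260, 724, …
f∘r: x↦r, Dx↦Dx/r' in L_f ⇒ L₀.
L = (2 + 34·x) + (-1 - x + 17·x^2 + 17·x^3)·Dx  (order 1).
h: a_k = 4, 8, 72, 136, 1224, 2312, 20808, …
ICs: h(0) = 4.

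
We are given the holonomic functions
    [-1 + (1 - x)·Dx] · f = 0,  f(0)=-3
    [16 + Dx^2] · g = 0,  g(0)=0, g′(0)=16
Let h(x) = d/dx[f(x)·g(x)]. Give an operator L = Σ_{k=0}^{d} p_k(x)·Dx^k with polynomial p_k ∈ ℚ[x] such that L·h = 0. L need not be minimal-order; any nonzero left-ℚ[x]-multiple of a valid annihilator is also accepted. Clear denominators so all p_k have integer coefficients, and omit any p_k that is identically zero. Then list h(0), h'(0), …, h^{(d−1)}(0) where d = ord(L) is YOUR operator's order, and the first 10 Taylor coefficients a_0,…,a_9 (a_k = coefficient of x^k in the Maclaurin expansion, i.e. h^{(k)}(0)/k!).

L = (14 - 32·x + 16·x^2) + (-2 + 2·x)·Dx + (1 - 2·x + x^2)·Dx^2  (order 2).
h: a_k = -48, -96, 240, 320, -112, -672/5, 1744/15, 13952/105, 1072/15, 2144/27, …
ICs: h(0) = -48, h′(0) = -96.

f: a_k = -3, -3, -3, -3, -3, -3, -3, -3, -3, -3, …
g: a_k = 0, 16, 0, -128/3, 0, 512/15, 0, -4096/315, 0, 8192/2835, …
h₀=f·g: eliminate ⇒ L₀, order ≤ 1·2.
h₀' ⇒ L via d/dx closure of L₀.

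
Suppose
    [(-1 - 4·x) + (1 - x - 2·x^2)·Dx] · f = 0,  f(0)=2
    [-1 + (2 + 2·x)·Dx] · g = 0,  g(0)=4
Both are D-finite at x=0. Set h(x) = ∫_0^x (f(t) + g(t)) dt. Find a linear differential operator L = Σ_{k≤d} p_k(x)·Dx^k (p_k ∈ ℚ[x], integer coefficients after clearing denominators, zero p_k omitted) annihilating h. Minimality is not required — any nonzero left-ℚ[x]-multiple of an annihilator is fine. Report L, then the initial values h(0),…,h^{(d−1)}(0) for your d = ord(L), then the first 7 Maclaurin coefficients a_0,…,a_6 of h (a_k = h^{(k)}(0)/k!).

f: a_k = 2, 2, 6, 10, 22, 42, 86, …
g: a_k = 4, 2, -1/2, 1/4, -5/32, 7/64, -21/256, …
f+g: L₀ = lclm(L_f,L_g), ord ≤ 1+1.
∫: right-multiply L₀ by Dx.
L = (-13 - 26·x - 40·x^2)·Dx + (25 + 69·x + 144·x^2 + 100·x^3)·Dx^2 + (-2 - 20·x + 6·x^2 + 64·x^3 + 40·x^4)·Dx^3  (order 3).
h: a_k = 0, 6, 2, 11/6, 41/16, 699/160, 2695/384, …
ICs: h(0) = 0, h′(0) = 6, h′′(0) = 4.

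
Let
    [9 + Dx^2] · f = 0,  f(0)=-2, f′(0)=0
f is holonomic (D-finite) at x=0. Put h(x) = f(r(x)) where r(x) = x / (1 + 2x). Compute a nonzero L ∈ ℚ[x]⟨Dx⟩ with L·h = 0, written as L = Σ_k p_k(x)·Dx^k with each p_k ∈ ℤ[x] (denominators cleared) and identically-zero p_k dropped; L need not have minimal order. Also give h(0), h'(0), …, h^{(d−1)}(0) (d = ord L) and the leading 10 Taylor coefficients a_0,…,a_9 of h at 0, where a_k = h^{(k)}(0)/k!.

f: a_k = -2, 0, 9, 0, -27/4, 0, 81/40, 0, -729/2240, 0, …
Substitute x→r, Dx→(1/r')Dx; clear ⇒ L₀.
L = 9 + (4 + 24·x + 48·x^2 + 32·x^3)·Dx + (1 + 8·x + 24·x^2 + 32·x^3 + 16·x^4)·Dx^2  (order 2).
h: a_k = -2, 0, 9, -36, 405/4, -234, 18081/40, -6723/10, 188955/448, 276921/140, …
ICs: h(0) = -2, h′(0) = 0.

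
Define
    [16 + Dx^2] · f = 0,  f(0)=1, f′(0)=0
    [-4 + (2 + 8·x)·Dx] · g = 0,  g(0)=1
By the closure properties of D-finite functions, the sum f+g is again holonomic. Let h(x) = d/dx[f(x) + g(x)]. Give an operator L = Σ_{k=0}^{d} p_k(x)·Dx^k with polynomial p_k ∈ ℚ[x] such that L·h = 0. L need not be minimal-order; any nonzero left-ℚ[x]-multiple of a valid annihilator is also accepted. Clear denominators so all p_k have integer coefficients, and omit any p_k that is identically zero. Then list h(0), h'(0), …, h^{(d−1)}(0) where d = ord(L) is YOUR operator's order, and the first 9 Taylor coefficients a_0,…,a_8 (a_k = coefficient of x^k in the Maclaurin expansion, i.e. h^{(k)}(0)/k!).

f: a_k = 1, 0, -8, 0, 32/3, 0, -256/45, 0, 512/315, …
g: a_k = 1, 2, -2, 4, -10, 28, -84, 264, -858, …
f+g: L₀ = lclm(L_f,L_g), ord ≤ 2+1.
h=h₀': d/dx-closure on L₀ ⇒ L.
L = (-608 - 1024·x - 2048·x^2) + (-112 - 960·x - 3072·x^2 - 4096·x^3)·Dx + (-38 - 64·x - 128·x^2)·Dx^2 + (-7 - 60·x - 192·x^2 - 256·x^3)·Dx^3  (order 3).
h: a_k = 2, -20, 12, 8/3, 140, -8072/15, 1848, -2158064/315, 25740, …
ICs: h(0) = 2, h′(0) = -20, h′′(0) = 24.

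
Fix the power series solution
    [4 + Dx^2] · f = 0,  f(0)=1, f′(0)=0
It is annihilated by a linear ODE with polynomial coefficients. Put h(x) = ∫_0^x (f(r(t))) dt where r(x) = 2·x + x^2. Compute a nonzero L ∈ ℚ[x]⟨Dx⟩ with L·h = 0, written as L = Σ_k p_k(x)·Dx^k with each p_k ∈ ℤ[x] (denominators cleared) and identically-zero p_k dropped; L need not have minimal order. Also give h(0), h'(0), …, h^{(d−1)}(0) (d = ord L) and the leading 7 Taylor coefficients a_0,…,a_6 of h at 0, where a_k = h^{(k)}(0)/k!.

f: a_k = 1, 0, -2, 0, 2/3, 0, -4/45, …
h₀=f(r): pull back L_f along r ⇒ L₀.
h=∫h₀ ⇒ L = L₀·Dx.
L = (16 + 48·x + 48·x^2 + 16·x^3)·Dx - Dx^2 + (1 + x)·Dx^3  (order 3).
h: a_k = 0, 1, 0, -8/3, -2, 26/15, 32/9, …
ICs: h(0) = 0, h′(0) = 1, h′′(0) = 0.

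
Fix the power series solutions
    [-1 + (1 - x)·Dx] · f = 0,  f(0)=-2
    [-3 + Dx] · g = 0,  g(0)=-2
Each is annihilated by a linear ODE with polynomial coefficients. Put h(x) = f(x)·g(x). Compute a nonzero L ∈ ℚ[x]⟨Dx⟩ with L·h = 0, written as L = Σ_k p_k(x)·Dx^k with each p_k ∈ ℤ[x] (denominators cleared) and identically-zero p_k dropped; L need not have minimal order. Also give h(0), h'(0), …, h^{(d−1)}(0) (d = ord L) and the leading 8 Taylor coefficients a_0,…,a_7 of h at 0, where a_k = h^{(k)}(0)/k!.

f: a_k = -2, -2, -2, -2, -2, -2, -2, -2, …
g: a_k = -2, -6, -9, -9, -27/4, -81/20, -81/40, -243/280, …
L₀ := L_f ⊗_s L_g (sym. prod.), ord ≤ 1.
L = (4 - 3·x) + (-1 + x)·Dx  (order 1).
h: a_k = 4, 16, 34, 52, 131/2, 368/5, 1553/20, 5557/70, …
ICs: h(0) = 4.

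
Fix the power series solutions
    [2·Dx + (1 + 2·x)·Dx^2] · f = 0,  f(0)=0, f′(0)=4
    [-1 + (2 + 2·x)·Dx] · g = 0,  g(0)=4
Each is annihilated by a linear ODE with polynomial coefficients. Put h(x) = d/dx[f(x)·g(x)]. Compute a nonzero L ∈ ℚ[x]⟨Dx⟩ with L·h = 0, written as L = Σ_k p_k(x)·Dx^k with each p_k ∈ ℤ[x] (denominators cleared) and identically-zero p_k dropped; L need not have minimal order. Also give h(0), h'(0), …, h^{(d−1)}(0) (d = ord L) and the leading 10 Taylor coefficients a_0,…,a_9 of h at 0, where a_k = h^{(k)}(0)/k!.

L = (-11 - 4·x + 4·x^2) + (-28 - 36·x + 24·x^2 + 32·x^3)·Dx + (-4 - 8·x + 12·x^2 + 32·x^3 + 16·x^4)·Dx^2  (order 2).
h: a_k = 16, -16, 34, -220/3, 3709/24, -12801/40, 209709/320, -746239/560, 38670077/14336, -702386297/129024, …
ICs: h(0) = 16, h′(0) = -16.

f: a_k = 0, 4, -4, 16/3, -8, 64/5, -64/3, 256/7, -64, 1024/9, …
g: a_k = 4, 2, -1/2, 1/4, -5/32, 7/64, -21/256, 33/512, -429/8192, 715/16384, …
Sym-product of L_f,L_g gives L₀ (≤ ord 2).
h=h₀': d/dx-closure on L₀ ⇒ L.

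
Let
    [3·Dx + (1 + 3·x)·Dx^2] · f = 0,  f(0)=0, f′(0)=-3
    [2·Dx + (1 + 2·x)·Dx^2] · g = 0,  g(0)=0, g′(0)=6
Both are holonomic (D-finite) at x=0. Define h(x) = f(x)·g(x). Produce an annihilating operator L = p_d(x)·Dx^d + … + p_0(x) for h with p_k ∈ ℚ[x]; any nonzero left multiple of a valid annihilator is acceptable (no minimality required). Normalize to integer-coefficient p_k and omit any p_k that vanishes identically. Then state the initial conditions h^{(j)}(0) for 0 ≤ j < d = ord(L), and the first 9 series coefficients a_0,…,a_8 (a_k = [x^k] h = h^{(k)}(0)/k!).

f: a_k = 0, -3, 9/2, -9, 81/4, -243/5, 243/2, -2187/7, 6561/8, …
g: a_k = 0, 6, -6, 8, -12, 96/5, -32, 384/7, -96, …
L₀ := L_f ⊗_s L_g (sym. prod.), ord ≤ 4.
L = (156 + 720·x + 864·x^2)·Dx + (310 + 2244·x + 5400·x^2 + 4320·x^3)·Dx^2 + (88 + 860·x + 3132·x^2 + 5040·x^3 + 3024·x^4)·Dx^3 + (5 + 62·x + 305·x^2 + 744·x^3 + 900·x^4 + 432·x^5)·Dx^4  (order 4).
h: a_k = 0, 0, -18, 45, -105, 495/2, -5967/10, 1473, -130086/35, …
ICs: h(0) = 0, h′(0) = 0, h′′(0) = -36, h′′′(0) = 270.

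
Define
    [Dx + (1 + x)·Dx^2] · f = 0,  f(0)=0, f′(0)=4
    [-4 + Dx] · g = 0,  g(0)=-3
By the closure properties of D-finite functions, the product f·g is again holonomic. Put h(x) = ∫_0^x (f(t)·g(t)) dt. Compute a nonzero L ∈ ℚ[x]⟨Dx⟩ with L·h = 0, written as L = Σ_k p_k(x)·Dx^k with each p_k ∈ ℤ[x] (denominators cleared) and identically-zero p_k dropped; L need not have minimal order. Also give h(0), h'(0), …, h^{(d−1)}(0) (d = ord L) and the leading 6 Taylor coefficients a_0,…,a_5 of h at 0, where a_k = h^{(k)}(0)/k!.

f: a_k = 0, 4, -2, 4/3, -1, 4/5, …
g: a_k = -3, -12, -24, -32, -32, -128/5, …
Sym-product of L_f,L_g gives L₀ (≤ ord 2).
Integrate: L := L₀·Dx.
L = (12 + 16·x)·Dx + (-7 - 8·x)·Dx^2 + (1 + x)·Dx^3  (order 3).
h: a_k = 0, 0, -6, -14, -19, -93/5, …
ICs: h(0) = 0, h′(0) = 0, h′′(0) = -12.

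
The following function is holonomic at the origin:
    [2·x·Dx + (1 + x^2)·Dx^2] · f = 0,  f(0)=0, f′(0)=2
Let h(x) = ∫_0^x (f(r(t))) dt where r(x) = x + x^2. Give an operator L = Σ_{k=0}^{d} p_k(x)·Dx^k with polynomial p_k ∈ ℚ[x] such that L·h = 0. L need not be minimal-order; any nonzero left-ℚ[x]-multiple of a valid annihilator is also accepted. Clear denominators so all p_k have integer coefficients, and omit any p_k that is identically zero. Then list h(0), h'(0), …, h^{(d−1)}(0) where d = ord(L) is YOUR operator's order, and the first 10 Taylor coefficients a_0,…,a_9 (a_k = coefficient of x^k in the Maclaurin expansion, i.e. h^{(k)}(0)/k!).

f: a_k = 0, 2, 0, -2/3, 0, 2/5, 0, -2/7, 0, 2/9, …
L₀ from L_f via x↦r, Dx↦r'^{-1}Dx.
∫: right-multiply L₀ by Dx.
L = (-2 + 2·x + 8·x^2 + 12·x^3 + 6·x^4)·Dx^2 + (1 + 2·x + x^2 + 4·x^3 + 5·x^4 + 2·x^5)·Dx^3  (order 3).
h: a_k = 0, 0, 1, 2/3, -1/6, -2/5, -4/15, 4/21, 13/28, 2/9, …
ICs: h(0) = 0, h′(0) = 0, h′′(0) = 2.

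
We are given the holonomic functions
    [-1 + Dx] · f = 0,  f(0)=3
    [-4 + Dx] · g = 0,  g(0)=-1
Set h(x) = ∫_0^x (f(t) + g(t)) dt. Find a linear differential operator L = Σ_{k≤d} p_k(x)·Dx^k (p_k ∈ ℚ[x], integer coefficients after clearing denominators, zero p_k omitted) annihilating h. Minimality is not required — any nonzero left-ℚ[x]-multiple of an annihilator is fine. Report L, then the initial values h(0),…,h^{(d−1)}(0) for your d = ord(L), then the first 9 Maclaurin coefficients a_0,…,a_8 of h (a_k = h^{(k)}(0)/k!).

L = 4·Dx - 5·Dx^2 + Dx^3  (order 3).
h: a_k = 0, 2, -1/2, -13/6, -61/24, -253/120, -1021/720, -4093/5040, -16381/40320, …
ICs: h(0) = 0, h′(0) = 2, h′′(0) = -1.

f: a_k = 3, 3, 3/2, 1/2, 1/8, 1/40, 1/240, 1/1680, 1/13440, …
g: a_k = -1, -4, -8, -32/3, -32/3, -128/15, -256/45, -1024/315, -512/315, …
L₀ := lclm(L_f,L_g); ord L₀ ≤ 1+1.
∫: right-multiply L₀ by Dx.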